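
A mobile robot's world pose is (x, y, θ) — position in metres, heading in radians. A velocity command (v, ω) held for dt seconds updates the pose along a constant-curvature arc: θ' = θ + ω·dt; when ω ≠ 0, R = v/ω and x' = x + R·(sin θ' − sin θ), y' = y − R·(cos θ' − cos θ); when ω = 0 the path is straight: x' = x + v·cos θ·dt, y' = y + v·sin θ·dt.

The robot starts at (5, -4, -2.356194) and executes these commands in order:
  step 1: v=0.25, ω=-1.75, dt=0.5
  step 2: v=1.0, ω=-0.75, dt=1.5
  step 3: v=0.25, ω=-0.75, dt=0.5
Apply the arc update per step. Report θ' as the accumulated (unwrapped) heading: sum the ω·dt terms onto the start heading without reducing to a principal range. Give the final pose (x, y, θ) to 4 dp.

step 1: θ'=-3.2312 (R=-0.1429) → pose (4.8862, -4.0413, -3.2312)
step 2: θ'=-4.3562 (R=-1.3333) → pose (3.7559, -3.1782, -4.3562)
step 3: θ'=-4.7312 (R=-0.3333) → pose (3.7350, -3.0557, -4.7312)

(3.7350, -3.0557, -4.7312)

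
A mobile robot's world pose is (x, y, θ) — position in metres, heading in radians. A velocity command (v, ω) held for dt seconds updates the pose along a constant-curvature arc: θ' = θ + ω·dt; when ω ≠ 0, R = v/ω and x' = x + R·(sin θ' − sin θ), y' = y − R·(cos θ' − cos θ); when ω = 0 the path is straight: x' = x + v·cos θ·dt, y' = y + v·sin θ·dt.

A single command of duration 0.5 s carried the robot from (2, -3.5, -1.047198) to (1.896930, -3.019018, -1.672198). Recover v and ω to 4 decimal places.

v = -1.0000, ω = -1.2500

Δθ = -1.672198 − -1.047198 = -0.625000
ω = Δθ/dt = -0.625000/0.5 = -1.2500
R = −Δy/(cos θ' − cos θ) = 0.8000
v = R·ω = 0.8000·-1.2500 = -1.0000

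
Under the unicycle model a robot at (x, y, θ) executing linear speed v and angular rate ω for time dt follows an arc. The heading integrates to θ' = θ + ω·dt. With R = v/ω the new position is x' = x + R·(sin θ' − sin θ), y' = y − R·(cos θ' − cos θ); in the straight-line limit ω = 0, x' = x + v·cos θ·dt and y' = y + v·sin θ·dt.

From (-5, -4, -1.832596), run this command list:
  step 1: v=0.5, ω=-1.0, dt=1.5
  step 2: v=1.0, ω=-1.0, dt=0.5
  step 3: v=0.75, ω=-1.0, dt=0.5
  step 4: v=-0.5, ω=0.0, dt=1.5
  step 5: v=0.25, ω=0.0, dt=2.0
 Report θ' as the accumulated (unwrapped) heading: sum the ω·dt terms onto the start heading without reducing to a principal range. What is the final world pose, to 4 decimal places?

(-6.1512, -4.0826, -4.3326)

step 1: θ'=-3.3326 (R=-0.5000) → pose (-5.5779, -4.3615, -3.3326)
step 2: θ'=-3.8326 (R=-1.0000) → pose (-6.0254, -4.1503, -3.8326)
step 3: θ'=-4.3326 (R=-0.7500) → pose (-6.2439, -3.8504, -4.3326)
step 4: θ'=-4.3326 (straight) → pose (-5.9659, -4.5469, -4.3326)
step 5: θ'=-4.3326 (straight) → pose (-6.1512, -4.0826, -4.3326)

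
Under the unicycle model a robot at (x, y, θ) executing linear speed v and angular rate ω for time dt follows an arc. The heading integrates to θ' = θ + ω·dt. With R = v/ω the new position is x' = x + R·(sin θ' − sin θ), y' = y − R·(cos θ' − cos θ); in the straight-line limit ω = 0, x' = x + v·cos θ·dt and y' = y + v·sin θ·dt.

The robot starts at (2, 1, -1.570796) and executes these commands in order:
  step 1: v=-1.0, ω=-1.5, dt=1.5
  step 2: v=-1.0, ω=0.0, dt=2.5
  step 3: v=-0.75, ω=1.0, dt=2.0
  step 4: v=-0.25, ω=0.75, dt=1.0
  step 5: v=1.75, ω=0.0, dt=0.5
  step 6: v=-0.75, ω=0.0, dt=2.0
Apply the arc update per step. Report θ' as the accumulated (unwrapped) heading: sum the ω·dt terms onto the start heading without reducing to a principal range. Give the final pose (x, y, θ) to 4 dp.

step 1: θ'=-3.8208 (R=0.6667) → pose (3.0854, 1.5187, -3.8208)
step 2: θ'=-3.8208 (straight) → pose (5.0306, -0.0517, -3.8208)
step 3: θ'=-1.8208 (R=-0.7500) → pose (6.2284, 0.3463, -1.8208)
step 4: θ'=-1.0708 (R=-0.3333) → pose (6.1980, 0.5886, -1.0708)
step 5: θ'=-1.0708 (straight) → pose (6.6175, -0.1793, -1.0708)
step 6: θ'=-1.0708 (straight) → pose (5.8984, 1.1371, -1.0708)

(5.8984, 1.1371, -1.0708)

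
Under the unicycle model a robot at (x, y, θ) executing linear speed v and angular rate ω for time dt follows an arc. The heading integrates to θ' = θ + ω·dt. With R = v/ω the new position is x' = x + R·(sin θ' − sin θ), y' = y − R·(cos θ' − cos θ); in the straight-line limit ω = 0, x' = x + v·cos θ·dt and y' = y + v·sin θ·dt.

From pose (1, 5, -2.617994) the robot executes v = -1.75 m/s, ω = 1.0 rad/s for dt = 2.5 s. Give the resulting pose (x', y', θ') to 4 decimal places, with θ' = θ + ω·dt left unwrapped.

θ' = -2.6180 + 1.0·2.5 = -0.1180
R = v/ω = -1.75/1.0 = -1.7500
x' = 1 + -1.7500·(sin -0.1180 − sin -2.6180) = 0.3310
y' = 5 − -1.7500·(cos -0.1180 − cos -2.6180) = 8.2534

(0.3310, 8.2534, -0.1180)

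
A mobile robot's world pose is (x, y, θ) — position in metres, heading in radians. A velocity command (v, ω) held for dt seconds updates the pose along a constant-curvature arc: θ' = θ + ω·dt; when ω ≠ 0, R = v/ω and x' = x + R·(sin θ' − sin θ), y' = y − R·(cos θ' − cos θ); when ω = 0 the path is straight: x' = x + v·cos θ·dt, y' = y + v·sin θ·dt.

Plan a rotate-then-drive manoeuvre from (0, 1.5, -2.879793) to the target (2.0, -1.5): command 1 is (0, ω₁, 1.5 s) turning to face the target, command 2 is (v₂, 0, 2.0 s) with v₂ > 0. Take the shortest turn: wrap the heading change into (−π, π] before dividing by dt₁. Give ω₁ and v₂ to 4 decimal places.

heading to target = atan2(-1.5−1.5, 2−0) = -0.9828
Δθ = wrap(-0.9828 − -2.8798) = 1.8970; ω₁ = Δθ/dt₁ = 1.2647
distance = √((2−0)² + (-1.5−1.5)²) = 3.6056; v₂ = distance/dt₂ = 1.8028

ω₁ = 1.2647, v₂ = 1.8028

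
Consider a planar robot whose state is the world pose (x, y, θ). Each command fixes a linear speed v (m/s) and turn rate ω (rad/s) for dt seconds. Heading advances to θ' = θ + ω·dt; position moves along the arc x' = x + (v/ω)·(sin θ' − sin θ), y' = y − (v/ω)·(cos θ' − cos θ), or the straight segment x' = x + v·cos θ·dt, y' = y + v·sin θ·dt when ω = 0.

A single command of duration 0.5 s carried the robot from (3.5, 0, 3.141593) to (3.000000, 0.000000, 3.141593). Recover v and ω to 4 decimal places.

Δθ = 3.141593 − 3.141593 = 0.000000
ω = Δθ/dt = 0.000000/0.5 = 0.0000
ω = 0 → v = (Δx·cos θ + Δy·sin θ)/dt = 1.0000

v = 1.0000, ω = 0.0000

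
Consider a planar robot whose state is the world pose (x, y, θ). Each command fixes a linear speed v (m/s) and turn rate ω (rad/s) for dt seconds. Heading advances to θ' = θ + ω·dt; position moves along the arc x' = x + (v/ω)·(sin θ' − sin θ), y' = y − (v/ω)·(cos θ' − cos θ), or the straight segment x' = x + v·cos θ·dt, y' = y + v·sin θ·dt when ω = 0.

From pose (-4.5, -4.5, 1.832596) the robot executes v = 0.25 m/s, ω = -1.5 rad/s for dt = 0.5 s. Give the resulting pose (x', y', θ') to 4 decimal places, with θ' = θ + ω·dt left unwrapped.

(-4.4862, -4.3787, 1.0826)

θ' = 1.8326 + -1.5·0.5 = 1.0826
R = v/ω = 0.25/-1.5 = -0.1667
x' = -4.5 + -0.1667·(sin 1.0826 − sin 1.8326) = -4.4862
y' = -4.5 − -0.1667·(cos 1.0826 − cos 1.8326) = -4.3787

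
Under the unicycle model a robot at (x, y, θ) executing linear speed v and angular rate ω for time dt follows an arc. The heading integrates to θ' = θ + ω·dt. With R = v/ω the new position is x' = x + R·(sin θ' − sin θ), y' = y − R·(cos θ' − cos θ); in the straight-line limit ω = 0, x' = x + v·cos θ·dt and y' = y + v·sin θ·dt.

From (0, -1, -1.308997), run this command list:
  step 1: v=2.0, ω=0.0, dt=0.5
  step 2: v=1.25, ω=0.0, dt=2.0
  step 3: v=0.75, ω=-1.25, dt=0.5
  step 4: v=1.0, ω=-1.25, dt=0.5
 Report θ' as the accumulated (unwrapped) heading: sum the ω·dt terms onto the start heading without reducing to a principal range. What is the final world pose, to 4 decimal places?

step 1: θ'=-1.3090 (straight) → pose (0.2588, -1.9659, -1.3090)
step 2: θ'=-1.3090 (straight) → pose (0.9059, -4.3807, -1.3090)
step 3: θ'=-1.9340 (R=-0.6000) → pose (0.8872, -4.7492, -1.9340)
step 4: θ'=-2.5590 (R=-0.8000) → pose (0.5795, -5.1330, -2.5590)

(0.5795, -5.1330, -2.5590)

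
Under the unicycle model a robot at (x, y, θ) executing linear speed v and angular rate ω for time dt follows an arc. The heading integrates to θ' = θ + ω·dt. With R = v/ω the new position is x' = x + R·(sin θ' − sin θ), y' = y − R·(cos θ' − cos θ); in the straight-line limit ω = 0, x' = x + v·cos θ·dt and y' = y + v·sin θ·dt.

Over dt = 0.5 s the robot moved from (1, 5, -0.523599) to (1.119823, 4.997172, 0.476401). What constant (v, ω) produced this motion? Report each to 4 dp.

Δθ = 0.476401 − -0.523599 = 1.000000
ω = Δθ/dt = 1.000000/0.5 = 2.0000
R = Δx/(sin θ' − sin θ) = 0.1250
v = R·ω = 0.1250·2.0000 = 0.2500

v = 0.2500, ω = 2.0000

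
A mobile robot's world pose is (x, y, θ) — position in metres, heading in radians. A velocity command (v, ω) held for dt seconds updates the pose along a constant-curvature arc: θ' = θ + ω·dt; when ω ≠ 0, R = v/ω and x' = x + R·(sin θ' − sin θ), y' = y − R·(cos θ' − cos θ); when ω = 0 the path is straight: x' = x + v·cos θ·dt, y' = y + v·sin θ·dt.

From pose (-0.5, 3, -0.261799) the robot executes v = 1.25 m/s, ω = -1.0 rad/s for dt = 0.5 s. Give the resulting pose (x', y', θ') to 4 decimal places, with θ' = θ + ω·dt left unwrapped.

θ' = -0.2618 + -1.0·0.5 = -0.7618
R = v/ω = 1.25/-1.0 = -1.2500
x' = -0.5 + -1.2500·(sin -0.7618 − sin -0.2618) = 0.0393
y' = 3 − -1.2500·(cos -0.7618 − cos -0.2618) = 2.6971

(0.0393, 2.6971, -0.7618)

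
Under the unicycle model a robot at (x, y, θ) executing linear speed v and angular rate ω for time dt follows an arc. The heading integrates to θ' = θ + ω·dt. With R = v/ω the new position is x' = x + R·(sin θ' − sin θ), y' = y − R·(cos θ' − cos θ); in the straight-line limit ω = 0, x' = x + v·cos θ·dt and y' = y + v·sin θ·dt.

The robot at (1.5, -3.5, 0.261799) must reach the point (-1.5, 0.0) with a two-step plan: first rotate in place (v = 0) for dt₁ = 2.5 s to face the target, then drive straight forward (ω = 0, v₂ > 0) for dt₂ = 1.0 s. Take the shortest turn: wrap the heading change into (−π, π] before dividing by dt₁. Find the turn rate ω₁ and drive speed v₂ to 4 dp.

ω₁ = 0.8070, v₂ = 4.6098

heading to target = atan2(0−-3.5, -1.5−1.5) = 2.2794
Δθ = wrap(2.2794 − 0.2618) = 2.0176; ω₁ = Δθ/dt₁ = 0.8070
distance = √((-1.5−1.5)² + (0−-3.5)²) = 4.6098; v₂ = distance/dt₂ = 4.6098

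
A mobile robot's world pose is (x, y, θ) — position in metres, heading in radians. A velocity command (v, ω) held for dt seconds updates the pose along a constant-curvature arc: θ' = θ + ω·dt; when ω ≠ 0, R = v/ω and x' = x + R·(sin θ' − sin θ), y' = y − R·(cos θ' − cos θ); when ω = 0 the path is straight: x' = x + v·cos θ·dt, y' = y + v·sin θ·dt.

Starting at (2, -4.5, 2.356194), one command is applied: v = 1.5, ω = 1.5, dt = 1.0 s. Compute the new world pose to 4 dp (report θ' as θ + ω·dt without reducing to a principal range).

θ' = 2.3562 + 1.5·1.0 = 3.8562
R = v/ω = 1.5/1.5 = 1.0000
x' = 2 + 1.0000·(sin 3.8562 − sin 2.3562) = 0.6376
y' = -4.5 − 1.0000·(cos 3.8562 − cos 2.3562) = -4.4518

(0.6376, -4.4518, 3.8562)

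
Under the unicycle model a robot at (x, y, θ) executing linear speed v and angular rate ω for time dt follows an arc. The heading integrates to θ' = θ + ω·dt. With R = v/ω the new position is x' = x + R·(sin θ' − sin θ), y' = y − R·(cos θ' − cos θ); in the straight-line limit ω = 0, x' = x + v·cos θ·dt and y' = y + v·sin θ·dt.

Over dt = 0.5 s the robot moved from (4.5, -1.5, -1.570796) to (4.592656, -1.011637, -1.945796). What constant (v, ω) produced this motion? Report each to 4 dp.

Δθ = -1.945796 − -1.570796 = -0.375000
ω = Δθ/dt = -0.375000/0.5 = -0.7500
R = −Δy/(cos θ' − cos θ) = 1.3333
v = R·ω = 1.3333·-0.7500 = -1.0000

v = -1.0000, ω = -0.7500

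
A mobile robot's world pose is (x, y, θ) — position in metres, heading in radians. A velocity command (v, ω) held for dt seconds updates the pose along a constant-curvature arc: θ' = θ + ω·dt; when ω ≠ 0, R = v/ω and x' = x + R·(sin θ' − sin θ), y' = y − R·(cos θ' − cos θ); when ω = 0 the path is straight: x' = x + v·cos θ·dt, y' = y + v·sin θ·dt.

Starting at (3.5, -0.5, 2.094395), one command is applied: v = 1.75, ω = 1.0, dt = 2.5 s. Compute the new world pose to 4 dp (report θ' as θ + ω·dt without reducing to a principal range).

(0.2466, -1.1690, 4.5944)

θ' = 2.0944 + 1.0·2.5 = 4.5944
R = v/ω = 1.75/1.0 = 1.7500
x' = 3.5 + 1.7500·(sin 4.5944 − sin 2.0944) = 0.2466
y' = -0.5 − 1.7500·(cos 4.5944 − cos 2.0944) = -1.1690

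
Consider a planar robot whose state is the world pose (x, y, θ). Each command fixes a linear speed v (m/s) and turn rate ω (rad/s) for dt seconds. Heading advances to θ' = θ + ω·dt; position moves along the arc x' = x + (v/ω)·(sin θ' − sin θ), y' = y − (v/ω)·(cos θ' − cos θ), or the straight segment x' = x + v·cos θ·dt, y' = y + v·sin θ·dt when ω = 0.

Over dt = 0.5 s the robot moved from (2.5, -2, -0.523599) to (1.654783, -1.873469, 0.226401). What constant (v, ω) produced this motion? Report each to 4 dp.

v = -1.7500, ω = 1.5000

Δθ = 0.226401 − -0.523599 = 0.750000
ω = Δθ/dt = 0.750000/0.5 = 1.5000
R = Δx/(sin θ' − sin θ) = -1.1667
v = R·ω = -1.1667·1.5000 = -1.7500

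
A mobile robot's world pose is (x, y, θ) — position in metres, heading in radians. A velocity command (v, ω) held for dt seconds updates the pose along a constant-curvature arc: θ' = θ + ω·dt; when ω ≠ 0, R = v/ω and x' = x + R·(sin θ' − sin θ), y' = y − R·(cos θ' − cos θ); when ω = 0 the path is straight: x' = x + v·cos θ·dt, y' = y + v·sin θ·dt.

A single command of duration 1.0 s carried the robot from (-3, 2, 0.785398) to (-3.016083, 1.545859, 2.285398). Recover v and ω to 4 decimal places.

Δθ = 2.285398 − 0.785398 = 1.500000
ω = Δθ/dt = 1.500000/1.0 = 1.5000
R = −Δy/(cos θ' − cos θ) = -0.3333
v = R·ω = -0.3333·1.5000 = -0.5000

v = -0.5000, ω = 1.5000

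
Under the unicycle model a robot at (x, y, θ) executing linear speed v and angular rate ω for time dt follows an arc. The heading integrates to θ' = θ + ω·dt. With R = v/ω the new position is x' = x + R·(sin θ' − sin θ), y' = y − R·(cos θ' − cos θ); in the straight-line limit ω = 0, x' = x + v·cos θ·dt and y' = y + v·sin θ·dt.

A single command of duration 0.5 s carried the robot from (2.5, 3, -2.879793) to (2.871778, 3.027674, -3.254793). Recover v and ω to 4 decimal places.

Δθ = -3.254793 − -2.879793 = -0.375000
ω = Δθ/dt = -0.375000/0.5 = -0.7500
R = Δx/(sin θ' − sin θ) = 1.0000
v = R·ω = 1.0000·-0.7500 = -0.7500

v = -0.7500, ω = -0.7500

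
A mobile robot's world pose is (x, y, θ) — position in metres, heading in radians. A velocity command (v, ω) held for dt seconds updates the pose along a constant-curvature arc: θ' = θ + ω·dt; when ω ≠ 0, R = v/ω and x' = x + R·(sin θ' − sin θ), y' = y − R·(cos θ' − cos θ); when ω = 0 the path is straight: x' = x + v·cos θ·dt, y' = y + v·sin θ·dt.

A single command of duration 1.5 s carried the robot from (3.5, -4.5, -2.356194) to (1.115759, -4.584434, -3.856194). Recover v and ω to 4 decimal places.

Δθ = -3.856194 − -2.356194 = -1.500000
ω = Δθ/dt = -1.500000/1.5 = -1.0000
R = Δx/(sin θ' − sin θ) = -1.7500
v = R·ω = -1.7500·-1.0000 = 1.7500

v = 1.7500, ω = -1.0000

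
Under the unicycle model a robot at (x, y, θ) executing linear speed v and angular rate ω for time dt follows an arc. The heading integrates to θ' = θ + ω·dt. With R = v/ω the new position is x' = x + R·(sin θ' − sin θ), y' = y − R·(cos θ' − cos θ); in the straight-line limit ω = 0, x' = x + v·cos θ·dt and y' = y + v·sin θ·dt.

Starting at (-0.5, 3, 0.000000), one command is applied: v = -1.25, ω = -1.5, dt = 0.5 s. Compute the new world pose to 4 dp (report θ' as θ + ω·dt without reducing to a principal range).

(-1.0680, 3.2236, -0.7500)

θ' = 0.0000 + -1.5·0.5 = -0.7500
R = v/ω = -1.25/-1.5 = 0.8333
x' = -0.5 + 0.8333·(sin -0.7500 − sin 0.0000) = -1.0680
y' = 3 − 0.8333·(cos -0.7500 − cos 0.0000) = 3.2236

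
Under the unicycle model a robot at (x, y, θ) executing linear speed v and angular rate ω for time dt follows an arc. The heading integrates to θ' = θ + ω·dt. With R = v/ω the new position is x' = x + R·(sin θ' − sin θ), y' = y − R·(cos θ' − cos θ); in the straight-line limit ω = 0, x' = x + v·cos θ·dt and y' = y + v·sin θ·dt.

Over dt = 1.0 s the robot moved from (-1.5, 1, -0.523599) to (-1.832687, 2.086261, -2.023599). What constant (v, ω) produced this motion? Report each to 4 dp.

Δθ = -2.023599 − -0.523599 = -1.500000
ω = Δθ/dt = -1.500000/1.0 = -1.5000
R = −Δy/(cos θ' − cos θ) = 0.8333
v = R·ω = 0.8333·-1.5000 = -1.2500

v = -1.2500, ω = -1.5000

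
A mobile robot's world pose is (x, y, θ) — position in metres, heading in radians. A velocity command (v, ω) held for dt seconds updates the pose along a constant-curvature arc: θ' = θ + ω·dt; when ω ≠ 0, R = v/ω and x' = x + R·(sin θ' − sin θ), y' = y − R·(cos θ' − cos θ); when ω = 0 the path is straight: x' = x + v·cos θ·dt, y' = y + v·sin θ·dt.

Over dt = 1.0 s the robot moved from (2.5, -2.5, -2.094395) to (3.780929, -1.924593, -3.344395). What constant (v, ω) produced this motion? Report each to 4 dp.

Δθ = -3.344395 − -2.094395 = -1.250000
ω = Δθ/dt = -1.250000/1.0 = -1.2500
R = Δx/(sin θ' − sin θ) = 1.2000
v = R·ω = 1.2000·-1.2500 = -1.5000

v = -1.5000, ω = -1.2500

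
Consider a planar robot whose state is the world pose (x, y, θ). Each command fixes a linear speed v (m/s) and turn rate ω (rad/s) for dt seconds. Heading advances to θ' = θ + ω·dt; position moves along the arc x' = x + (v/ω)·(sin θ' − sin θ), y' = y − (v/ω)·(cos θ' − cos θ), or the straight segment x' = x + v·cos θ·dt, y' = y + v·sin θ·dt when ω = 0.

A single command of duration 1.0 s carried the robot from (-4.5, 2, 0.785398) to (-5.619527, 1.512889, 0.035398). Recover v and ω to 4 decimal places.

Δθ = 0.035398 − 0.785398 = -0.750000
ω = Δθ/dt = -0.750000/1.0 = -0.7500
R = Δx/(sin θ' − sin θ) = 1.6667
v = R·ω = 1.6667·-0.7500 = -1.2500

v = -1.2500, ω = -0.7500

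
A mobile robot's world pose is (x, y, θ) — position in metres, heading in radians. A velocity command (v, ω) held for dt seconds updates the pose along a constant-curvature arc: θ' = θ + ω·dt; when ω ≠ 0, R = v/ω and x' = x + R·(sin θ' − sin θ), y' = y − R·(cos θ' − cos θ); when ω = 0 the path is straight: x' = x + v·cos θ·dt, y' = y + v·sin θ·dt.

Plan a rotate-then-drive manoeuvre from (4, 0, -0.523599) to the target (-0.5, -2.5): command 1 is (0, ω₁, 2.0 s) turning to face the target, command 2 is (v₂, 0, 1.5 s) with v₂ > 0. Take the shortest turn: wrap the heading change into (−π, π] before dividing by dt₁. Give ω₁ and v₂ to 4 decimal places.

ω₁ = -1.0554, v₂ = 3.4319

heading to target = atan2(-2.5−0, -0.5−4) = -2.6345
Δθ = wrap(-2.6345 − -0.5236) = -2.1109; ω₁ = Δθ/dt₁ = -1.0554
distance = √((-0.5−4)² + (-2.5−0)²) = 5.1478; v₂ = distance/dt₂ = 3.4319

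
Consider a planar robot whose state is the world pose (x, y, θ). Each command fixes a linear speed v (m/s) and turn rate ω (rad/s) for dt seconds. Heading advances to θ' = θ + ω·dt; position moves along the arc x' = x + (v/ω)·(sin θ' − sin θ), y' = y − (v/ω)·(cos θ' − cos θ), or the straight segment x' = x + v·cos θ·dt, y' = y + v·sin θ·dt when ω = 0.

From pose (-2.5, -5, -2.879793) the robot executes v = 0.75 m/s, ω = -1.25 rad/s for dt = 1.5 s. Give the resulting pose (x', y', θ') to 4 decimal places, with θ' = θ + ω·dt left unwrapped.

θ' = -2.8798 + -1.25·1.5 = -4.7548
R = v/ω = 0.75/-1.25 = -0.6000
x' = -2.5 + -0.6000·(sin -4.7548 − sin -2.8798) = -3.2548
y' = -5 − -0.6000·(cos -4.7548 − cos -2.8798) = -4.3950

(-3.2548, -4.3950, -4.7548)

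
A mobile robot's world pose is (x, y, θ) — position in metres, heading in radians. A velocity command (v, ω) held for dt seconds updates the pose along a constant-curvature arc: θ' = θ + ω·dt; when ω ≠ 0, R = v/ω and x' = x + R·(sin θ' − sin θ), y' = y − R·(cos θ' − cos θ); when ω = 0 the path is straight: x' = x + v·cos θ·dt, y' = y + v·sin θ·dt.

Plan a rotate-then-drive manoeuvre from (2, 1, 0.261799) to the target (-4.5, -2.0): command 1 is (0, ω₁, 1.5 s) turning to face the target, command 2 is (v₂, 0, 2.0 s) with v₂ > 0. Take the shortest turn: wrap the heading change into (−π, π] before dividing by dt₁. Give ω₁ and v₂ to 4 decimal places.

ω₁ = -1.9807, v₂ = 3.5795

heading to target = atan2(-2−1, -4.5−2) = -2.7092
Δθ = wrap(-2.7092 − 0.2618) = -2.9710; ω₁ = Δθ/dt₁ = -1.9807
distance = √((-4.5−2)² + (-2−1)²) = 7.1589; v₂ = distance/dt₂ = 3.5795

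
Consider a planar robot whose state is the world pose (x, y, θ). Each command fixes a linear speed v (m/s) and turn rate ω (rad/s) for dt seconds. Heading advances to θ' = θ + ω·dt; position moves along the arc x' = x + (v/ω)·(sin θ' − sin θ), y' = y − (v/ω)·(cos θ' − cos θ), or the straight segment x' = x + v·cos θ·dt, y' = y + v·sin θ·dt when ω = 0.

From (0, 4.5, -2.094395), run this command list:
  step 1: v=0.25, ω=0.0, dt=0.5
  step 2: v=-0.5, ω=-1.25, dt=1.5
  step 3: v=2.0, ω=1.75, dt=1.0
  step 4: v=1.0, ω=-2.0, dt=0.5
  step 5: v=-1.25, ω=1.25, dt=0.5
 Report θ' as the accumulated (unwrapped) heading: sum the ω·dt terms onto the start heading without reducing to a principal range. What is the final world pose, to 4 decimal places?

(-1.0133, 4.3261, -2.5944)

step 1: θ'=-2.0944 (straight) → pose (-0.0625, 4.3917, -2.0944)
step 2: θ'=-3.9694 (R=0.4000) → pose (0.5785, 4.4623, -3.9694)
step 3: θ'=-2.2194 (R=1.1429) → pose (-1.1739, 4.3796, -2.2194)
step 4: θ'=-3.2194 (R=-0.5000) → pose (-1.6113, 4.1831, -3.2194)
step 5: θ'=-2.5944 (R=-1.0000) → pose (-1.0133, 4.3261, -2.5944)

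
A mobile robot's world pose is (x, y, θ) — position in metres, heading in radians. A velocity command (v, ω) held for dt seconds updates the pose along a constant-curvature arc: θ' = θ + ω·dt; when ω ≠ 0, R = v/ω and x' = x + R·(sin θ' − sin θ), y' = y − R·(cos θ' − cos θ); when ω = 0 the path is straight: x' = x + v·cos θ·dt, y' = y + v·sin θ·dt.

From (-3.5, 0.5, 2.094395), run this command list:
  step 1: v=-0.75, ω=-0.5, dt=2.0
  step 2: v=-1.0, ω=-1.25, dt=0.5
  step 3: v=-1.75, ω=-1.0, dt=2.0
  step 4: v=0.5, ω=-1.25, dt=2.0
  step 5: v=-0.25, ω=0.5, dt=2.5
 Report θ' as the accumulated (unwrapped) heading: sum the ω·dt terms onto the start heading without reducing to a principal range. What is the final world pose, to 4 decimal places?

step 1: θ'=1.0944 (R=1.5000) → pose (-3.4661, -0.9379, 1.0944)
step 2: θ'=0.4694 (R=0.8000) → pose (-3.8151, -1.2845, 0.4694)
step 3: θ'=-1.5306 (R=1.7500) → pose (-6.3553, 0.2059, -1.5306)
step 4: θ'=-4.0306 (R=-0.4000) → pose (-7.0656, -0.0622, -4.0306)
step 5: θ'=-2.7806 (R=-0.5000) → pose (-6.5007, -0.2149, -2.7806)

(-6.5007, -0.2149, -2.7806)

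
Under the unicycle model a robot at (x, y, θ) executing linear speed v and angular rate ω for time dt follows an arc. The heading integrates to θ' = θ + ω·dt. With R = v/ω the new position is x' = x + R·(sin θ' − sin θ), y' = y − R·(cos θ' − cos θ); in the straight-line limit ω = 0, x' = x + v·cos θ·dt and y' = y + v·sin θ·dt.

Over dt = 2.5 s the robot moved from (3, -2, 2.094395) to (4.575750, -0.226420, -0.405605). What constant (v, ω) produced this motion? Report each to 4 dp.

Δθ = -0.405605 − 2.094395 = -2.500000
ω = Δθ/dt = -2.500000/2.5 = -1.0000
R = −Δy/(cos θ' − cos θ) = -1.2500
v = R·ω = -1.2500·-1.0000 = 1.2500

v = 1.2500, ω = -1.0000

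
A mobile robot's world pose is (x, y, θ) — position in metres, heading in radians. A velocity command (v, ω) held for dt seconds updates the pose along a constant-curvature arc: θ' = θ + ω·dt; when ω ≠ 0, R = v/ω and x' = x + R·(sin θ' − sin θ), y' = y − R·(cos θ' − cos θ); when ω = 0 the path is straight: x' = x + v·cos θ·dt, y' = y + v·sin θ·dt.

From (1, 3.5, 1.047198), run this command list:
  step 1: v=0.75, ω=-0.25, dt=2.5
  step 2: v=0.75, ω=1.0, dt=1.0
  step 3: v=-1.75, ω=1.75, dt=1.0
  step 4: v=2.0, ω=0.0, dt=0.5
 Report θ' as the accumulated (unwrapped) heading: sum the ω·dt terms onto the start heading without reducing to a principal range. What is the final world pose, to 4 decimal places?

step 1: θ'=0.4222 (R=-3.0000) → pose (2.3688, 4.7366, 0.4222)
step 2: θ'=1.4222 (R=0.7500) → pose (2.8032, 5.3097, 1.4222)
step 3: θ'=3.1722 (R=-1.0000) → pose (3.8228, 4.1621, 3.1722)
step 4: θ'=3.1722 (straight) → pose (2.8232, 4.1315, 3.1722)

(2.8232, 4.1315, 3.1722)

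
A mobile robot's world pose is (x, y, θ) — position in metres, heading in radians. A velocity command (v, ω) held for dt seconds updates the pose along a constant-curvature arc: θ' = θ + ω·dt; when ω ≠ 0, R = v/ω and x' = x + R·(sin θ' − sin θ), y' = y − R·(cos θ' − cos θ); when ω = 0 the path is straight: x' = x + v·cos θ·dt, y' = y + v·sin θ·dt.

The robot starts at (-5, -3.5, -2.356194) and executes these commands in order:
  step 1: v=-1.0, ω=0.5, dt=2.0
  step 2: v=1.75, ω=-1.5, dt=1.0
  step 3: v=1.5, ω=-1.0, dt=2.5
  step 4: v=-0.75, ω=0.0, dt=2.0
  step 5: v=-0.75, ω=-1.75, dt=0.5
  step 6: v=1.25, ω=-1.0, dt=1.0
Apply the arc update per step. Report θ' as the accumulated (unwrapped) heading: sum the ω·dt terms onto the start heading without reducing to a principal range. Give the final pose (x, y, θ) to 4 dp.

step 1: θ'=-1.3562 (R=-2.0000) → pose (-4.4601, -1.6599, -1.3562)
step 2: θ'=-2.8562 (R=-1.1667) → pose (-5.2715, -3.0278, -2.8562)
step 3: θ'=-5.3562 (R=-1.5000) → pose (-6.8936, -0.6881, -5.3562)
step 4: θ'=-5.3562 (straight) → pose (-7.7939, -1.8878, -5.3562)
step 5: θ'=-6.2312 (R=0.4286) → pose (-8.1144, -2.0586, -6.2312)
step 6: θ'=-7.2312 (R=-1.2500) → pose (-7.0342, -2.5778, -7.2312)

(-7.0342, -2.5778, -7.2312)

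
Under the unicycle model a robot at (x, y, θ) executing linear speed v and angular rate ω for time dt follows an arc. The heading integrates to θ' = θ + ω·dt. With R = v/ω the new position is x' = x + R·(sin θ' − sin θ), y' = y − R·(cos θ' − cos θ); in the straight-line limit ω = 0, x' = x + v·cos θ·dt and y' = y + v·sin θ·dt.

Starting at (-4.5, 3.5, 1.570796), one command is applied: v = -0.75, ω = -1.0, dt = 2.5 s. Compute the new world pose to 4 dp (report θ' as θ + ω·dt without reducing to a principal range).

(-5.8509, 3.0511, -0.9292)

θ' = 1.5708 + -1.0·2.5 = -0.9292
R = v/ω = -0.75/-1.0 = 0.7500
x' = -4.5 + 0.7500·(sin -0.9292 − sin 1.5708) = -5.8509
y' = 3.5 − 0.7500·(cos -0.9292 − cos 1.5708) = 3.0511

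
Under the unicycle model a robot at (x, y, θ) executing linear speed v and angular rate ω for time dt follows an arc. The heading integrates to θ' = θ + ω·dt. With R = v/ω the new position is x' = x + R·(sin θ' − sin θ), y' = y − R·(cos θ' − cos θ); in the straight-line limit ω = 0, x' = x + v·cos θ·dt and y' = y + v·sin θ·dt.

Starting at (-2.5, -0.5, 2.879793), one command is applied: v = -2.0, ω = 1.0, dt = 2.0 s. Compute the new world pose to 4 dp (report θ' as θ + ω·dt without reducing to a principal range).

θ' = 2.8798 + 1.0·2.0 = 4.8798
R = v/ω = -2.0/1.0 = -2.0000
x' = -2.5 + -2.0000·(sin 4.8798 − sin 2.8798) = -0.0103
y' = -0.5 − -2.0000·(cos 4.8798 − cos 2.8798) = 1.7651

(-0.0103, 1.7651, 4.8798)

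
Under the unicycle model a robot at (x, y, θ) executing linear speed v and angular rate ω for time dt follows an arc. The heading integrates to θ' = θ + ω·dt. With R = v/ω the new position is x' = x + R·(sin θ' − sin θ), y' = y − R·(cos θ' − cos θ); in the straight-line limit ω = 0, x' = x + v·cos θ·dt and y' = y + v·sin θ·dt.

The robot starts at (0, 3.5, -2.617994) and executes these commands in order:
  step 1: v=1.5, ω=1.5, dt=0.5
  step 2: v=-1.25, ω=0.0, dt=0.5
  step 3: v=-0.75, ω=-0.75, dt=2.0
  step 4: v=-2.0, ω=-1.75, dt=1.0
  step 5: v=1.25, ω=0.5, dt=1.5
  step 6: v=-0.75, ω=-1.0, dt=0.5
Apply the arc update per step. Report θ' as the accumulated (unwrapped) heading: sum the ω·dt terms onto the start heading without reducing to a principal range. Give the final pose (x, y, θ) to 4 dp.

step 1: θ'=-1.8680 (R=1.0000) → pose (-0.4562, 2.9268, -1.8680)
step 2: θ'=-1.8680 (straight) → pose (-0.2731, 3.5244, -1.8680)
step 3: θ'=-3.3680 (R=1.0000) → pose (0.9075, 4.2061, -3.3680)
step 4: θ'=-5.1180 (R=1.1429) → pose (1.7011, 2.6414, -5.1180)
step 5: θ'=-4.3680 (R=2.5000) → pose (1.7571, 4.4719, -4.3680)
step 6: θ'=-4.8680 (R=0.7500) → pose (1.7921, 4.1025, -4.8680)

(1.7921, 4.1025, -4.8680)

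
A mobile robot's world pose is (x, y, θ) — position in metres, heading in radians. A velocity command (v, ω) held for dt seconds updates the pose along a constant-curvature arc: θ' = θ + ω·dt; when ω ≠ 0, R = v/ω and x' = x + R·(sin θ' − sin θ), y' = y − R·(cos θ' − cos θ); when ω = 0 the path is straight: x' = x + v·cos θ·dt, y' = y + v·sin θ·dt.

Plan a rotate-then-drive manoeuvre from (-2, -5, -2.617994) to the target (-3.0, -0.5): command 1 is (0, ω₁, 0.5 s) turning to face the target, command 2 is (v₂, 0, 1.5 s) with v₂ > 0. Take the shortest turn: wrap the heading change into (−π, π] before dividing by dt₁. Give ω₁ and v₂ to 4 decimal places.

ω₁ = -3.7515, v₂ = 3.0732

heading to target = atan2(-0.5−-5, -3−-2) = 1.7895
Δθ = wrap(1.7895 − -2.6180) = -1.8757; ω₁ = Δθ/dt₁ = -3.7515
distance = √((-3−-2)² + (-0.5−-5)²) = 4.6098; v₂ = distance/dt₂ = 3.0732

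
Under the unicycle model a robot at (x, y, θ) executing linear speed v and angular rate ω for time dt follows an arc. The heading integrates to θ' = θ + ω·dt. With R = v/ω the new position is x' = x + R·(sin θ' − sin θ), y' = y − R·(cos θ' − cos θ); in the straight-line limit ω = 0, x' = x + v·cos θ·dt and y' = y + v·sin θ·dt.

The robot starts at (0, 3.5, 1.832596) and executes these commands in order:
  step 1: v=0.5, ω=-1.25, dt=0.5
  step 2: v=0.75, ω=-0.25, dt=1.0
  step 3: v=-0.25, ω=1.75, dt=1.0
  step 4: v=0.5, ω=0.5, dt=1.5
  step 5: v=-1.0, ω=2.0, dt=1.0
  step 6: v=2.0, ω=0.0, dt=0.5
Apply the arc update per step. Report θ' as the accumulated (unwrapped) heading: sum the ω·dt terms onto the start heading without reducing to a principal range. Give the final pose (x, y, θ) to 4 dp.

(0.5790, 4.3170, 5.4576)

step 1: θ'=1.2076 (R=-0.4000) → pose (0.0125, 3.7456, 1.2076)
step 2: θ'=0.9576 (R=-3.0000) → pose (0.3633, 4.4063, 0.9576)
step 3: θ'=2.7076 (R=-0.1429) → pose (0.4201, 4.1945, 2.7076)
step 4: θ'=3.4576 (R=1.0000) → pose (-0.3112, 4.2377, 3.4576)
step 5: θ'=5.4576 (R=-0.5000) → pose (-0.0991, 5.0520, 5.4576)
step 6: θ'=5.4576 (straight) → pose (0.5790, 4.3170, 5.4576)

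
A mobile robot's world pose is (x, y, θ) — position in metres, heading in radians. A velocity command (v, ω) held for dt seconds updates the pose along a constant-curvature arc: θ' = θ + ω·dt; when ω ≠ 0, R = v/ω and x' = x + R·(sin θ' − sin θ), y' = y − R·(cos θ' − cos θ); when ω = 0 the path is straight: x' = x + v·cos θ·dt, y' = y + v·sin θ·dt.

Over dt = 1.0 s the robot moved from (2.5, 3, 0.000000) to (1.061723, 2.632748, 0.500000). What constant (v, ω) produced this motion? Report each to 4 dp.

Δθ = 0.500000 − 0.000000 = 0.500000
ω = Δθ/dt = 0.500000/1.0 = 0.5000
R = Δx/(sin θ' − sin θ) = -3.0000
v = R·ω = -3.0000·0.5000 = -1.5000

v = -1.5000, ω = 0.5000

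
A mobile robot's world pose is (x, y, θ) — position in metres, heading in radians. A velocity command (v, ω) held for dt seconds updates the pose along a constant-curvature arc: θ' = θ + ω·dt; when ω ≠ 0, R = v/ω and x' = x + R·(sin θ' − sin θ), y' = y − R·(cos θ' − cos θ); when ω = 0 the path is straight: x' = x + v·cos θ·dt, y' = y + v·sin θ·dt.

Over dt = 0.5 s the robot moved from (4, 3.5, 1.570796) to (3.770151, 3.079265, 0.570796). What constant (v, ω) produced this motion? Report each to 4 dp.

v = -1.0000, ω = -2.0000

Δθ = 0.570796 − 1.570796 = -1.000000
ω = Δθ/dt = -1.000000/0.5 = -2.0000
R = −Δy/(cos θ' − cos θ) = 0.5000
v = R·ω = 0.5000·-2.0000 = -1.0000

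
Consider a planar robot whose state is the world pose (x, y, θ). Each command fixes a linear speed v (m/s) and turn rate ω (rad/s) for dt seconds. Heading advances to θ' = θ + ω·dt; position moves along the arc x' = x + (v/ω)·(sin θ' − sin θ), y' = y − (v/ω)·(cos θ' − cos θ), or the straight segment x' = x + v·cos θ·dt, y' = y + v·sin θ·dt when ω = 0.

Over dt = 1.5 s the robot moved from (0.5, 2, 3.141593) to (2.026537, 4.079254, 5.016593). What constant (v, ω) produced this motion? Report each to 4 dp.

v = -2.0000, ω = 1.2500

Δθ = 5.016593 − 3.141593 = 1.875000
ω = Δθ/dt = 1.875000/1.5 = 1.2500
R = −Δy/(cos θ' − cos θ) = -1.6000
v = R·ω = -1.6000·1.2500 = -2.0000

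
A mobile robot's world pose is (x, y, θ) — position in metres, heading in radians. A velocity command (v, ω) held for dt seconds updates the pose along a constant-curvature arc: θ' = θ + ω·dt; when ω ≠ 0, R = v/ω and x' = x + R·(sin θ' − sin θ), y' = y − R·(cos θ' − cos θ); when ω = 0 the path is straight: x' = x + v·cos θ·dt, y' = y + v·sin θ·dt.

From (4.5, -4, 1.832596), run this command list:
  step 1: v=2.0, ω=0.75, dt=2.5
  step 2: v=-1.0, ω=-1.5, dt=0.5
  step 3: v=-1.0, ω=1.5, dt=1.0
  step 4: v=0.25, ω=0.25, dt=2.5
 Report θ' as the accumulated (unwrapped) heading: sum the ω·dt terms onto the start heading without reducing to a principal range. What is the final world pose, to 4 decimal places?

step 1: θ'=3.7076 (R=2.6667) → pose (0.4942, -2.4394, 3.7076)
step 2: θ'=2.9576 (R=0.6667) → pose (0.9736, -2.3467, 2.9576)
step 3: θ'=4.4576 (R=-0.6667) → pose (1.7408, -1.8593, 4.4576)
step 4: θ'=5.0826 (R=1.0000) → pose (1.7762, -2.4731, 5.0826)

(1.7762, -2.4731, 5.0826)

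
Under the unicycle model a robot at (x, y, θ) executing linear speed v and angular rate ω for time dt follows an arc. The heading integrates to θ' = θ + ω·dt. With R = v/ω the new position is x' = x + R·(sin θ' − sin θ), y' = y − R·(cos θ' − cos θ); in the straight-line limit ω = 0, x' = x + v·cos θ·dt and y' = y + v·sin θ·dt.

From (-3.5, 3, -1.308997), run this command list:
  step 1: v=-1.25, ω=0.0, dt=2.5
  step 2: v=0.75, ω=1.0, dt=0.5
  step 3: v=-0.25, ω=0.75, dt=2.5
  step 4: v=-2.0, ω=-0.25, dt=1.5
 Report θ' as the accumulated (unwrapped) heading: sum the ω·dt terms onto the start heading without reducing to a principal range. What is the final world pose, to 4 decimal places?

(-6.5637, 3.3303, 0.6910)

step 1: θ'=-1.3090 (straight) → pose (-4.3088, 6.0185, -1.3090)
step 2: θ'=-0.8090 (R=0.7500) → pose (-4.1271, 5.6950, -0.8090)
step 3: θ'=1.0660 (R=-0.3333) → pose (-4.6600, 5.6261, 1.0660)
step 4: θ'=0.6910 (R=8.0000) → pose (-6.5637, 3.3303, 0.6910)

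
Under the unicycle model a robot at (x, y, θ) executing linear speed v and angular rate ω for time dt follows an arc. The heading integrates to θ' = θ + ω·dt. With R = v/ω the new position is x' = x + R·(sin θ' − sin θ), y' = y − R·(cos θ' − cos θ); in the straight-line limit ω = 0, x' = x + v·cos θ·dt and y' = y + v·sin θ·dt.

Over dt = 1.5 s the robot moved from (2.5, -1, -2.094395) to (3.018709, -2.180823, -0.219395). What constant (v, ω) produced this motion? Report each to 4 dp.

v = 1.0000, ω = 1.2500

Δθ = -0.219395 − -2.094395 = 1.875000
ω = Δθ/dt = 1.875000/1.5 = 1.2500
R = −Δy/(cos θ' − cos θ) = 0.8000
v = R·ω = 0.8000·1.2500 = 1.0000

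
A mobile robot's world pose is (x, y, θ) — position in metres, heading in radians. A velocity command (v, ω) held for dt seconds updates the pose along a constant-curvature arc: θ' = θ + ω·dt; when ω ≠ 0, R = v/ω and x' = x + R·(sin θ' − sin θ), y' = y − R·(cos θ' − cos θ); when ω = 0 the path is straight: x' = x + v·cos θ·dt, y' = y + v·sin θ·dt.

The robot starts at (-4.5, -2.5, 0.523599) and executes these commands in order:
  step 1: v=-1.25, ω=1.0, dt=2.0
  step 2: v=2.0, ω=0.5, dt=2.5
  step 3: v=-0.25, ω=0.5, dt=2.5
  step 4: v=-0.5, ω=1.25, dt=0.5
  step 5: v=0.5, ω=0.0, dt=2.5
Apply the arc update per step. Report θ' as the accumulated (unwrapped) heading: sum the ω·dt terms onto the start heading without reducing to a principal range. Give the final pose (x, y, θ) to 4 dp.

(-8.2363, -4.6190, 5.6486)

step 1: θ'=2.5236 (R=-1.2500) → pose (-4.5993, -4.6013, 2.5236)
step 2: θ'=3.7736 (R=4.0000) → pose (-9.2799, -4.6341, 3.7736)
step 3: θ'=5.0236 (R=-0.5000) → pose (-9.0993, -4.0776, 5.0236)
step 4: θ'=5.6486 (R=-0.4000) → pose (-9.2430, -3.8780, 5.6486)
step 5: θ'=5.6486 (straight) → pose (-8.2363, -4.6190, 5.6486)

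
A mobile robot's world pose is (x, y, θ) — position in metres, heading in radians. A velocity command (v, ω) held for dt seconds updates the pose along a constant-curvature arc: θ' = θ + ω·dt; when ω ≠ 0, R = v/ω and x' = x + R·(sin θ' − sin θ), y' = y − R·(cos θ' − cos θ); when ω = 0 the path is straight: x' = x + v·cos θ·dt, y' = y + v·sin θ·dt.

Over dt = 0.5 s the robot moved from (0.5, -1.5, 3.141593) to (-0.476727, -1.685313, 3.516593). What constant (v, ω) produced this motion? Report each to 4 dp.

v = 2.0000, ω = 0.7500

Δθ = 3.516593 − 3.141593 = 0.375000
ω = Δθ/dt = 0.375000/0.5 = 0.7500
R = Δx/(sin θ' − sin θ) = 2.6667
v = R·ω = 2.6667·0.7500 = 2.0000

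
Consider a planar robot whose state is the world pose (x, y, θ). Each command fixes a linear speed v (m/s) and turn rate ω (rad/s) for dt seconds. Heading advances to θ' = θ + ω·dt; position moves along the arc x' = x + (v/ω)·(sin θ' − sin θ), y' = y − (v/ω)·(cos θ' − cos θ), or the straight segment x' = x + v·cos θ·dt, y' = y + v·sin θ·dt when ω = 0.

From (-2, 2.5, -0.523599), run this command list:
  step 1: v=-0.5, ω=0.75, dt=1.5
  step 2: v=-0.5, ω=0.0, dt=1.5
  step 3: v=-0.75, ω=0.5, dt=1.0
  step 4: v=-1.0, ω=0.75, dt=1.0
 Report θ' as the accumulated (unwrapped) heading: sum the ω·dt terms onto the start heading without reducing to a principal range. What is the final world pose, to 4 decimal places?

step 1: θ'=0.6014 (R=-0.6667) → pose (-2.7105, 2.4723, 0.6014)
step 2: θ'=0.6014 (straight) → pose (-3.3289, 2.0480, 0.6014)
step 3: θ'=1.1014 (R=-1.5000) → pose (-3.8180, 1.4897, 1.1014)
step 4: θ'=1.8514 (R=-1.3333) → pose (-3.9101, 0.5173, 1.8514)

(-3.9101, 0.5173, 1.8514)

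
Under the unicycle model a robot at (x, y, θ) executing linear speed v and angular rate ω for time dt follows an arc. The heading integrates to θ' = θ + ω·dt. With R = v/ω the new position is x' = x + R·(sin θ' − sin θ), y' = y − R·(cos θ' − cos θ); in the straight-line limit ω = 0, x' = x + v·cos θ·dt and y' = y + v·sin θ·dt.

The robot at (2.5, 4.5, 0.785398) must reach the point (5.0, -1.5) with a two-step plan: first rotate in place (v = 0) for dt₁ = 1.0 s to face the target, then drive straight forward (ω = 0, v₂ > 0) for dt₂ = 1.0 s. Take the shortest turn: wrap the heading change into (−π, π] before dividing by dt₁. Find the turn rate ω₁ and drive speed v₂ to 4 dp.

ω₁ = -1.9614, v₂ = 6.5000

heading to target = atan2(-1.5−4.5, 5−2.5) = -1.1760
Δθ = wrap(-1.1760 − 0.7854) = -1.9614; ω₁ = Δθ/dt₁ = -1.9614
distance = √((5−2.5)² + (-1.5−4.5)²) = 6.5000; v₂ = distance/dt₂ = 6.5000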